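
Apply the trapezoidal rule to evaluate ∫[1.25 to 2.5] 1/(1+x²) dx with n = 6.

f(x) = 1/(1+x²)
a = 1.25, b = 2.5, n = 6
h = (b - a)/n = 0.208333

Trapezoidal rule: (h/2)[f(x₀) + 2f(x₁) + 2f(x₂) + ... + f(xₙ)]

x_0 = 1.2500, f(x_0) = 0.390244, coefficient = 1
x_1 = 1.4583, f(x_1) = 0.319822, coefficient = 2
x_2 = 1.6667, f(x_2) = 0.264706, coefficient = 2
x_3 = 1.8750, f(x_3) = 0.221453, coefficient = 2
x_4 = 2.0833, f(x_4) = 0.187256, coefficient = 2
x_5 = 2.2917, f(x_5) = 0.159956, coefficient = 2
x_6 = 2.5000, f(x_6) = 0.137931, coefficient = 1

I ≈ (0.208333/2) × 2.834561 = 0.295267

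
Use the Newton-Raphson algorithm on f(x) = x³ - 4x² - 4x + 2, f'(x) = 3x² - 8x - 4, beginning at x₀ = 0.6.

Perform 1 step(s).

f(x) = x³ - 4x² - 4x + 2
f'(x) = 3x² - 8x - 4
x₀ = 0.6

Newton-Raphson formula: x_{n+1} = x_n - f(x_n)/f'(x_n)

Iteration 1:
  f(0.600000) = -1.624000
  f'(0.600000) = -7.720000
  x_1 = 0.600000 - (-1.624000)/(-7.720000) = 0.389637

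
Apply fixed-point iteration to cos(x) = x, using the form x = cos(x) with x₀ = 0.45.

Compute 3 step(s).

Equation: cos(x) = x
Fixed-point form: x = cos(x)
x₀ = 0.45

x_1 = g(0.450000) = 0.900447
x_2 = g(0.900447) = 0.621260
x_3 = g(0.621260) = 0.813146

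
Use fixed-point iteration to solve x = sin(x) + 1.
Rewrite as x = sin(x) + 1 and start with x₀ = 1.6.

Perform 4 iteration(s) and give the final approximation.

Equation: x = sin(x) + 1
Fixed-point form: x = sin(x) + 1
x₀ = 1.6

x_1 = g(1.600000) = 1.999574
x_2 = g(1.999574) = 1.909475
x_3 = g(1.909475) = 1.943195
x_4 = g(1.943195) = 1.931457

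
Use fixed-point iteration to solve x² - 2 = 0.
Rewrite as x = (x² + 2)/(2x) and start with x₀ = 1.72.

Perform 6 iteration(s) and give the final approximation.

Equation: x² - 2 = 0
Fixed-point form: x = (x² + 2)/(2x)
x₀ = 1.72

x_1 = g(1.720000) = 1.441395
x_2 = g(1.441395) = 1.414470
x_3 = g(1.414470) = 1.414214
x_4 = g(1.414214) = 1.414214
x_5 = g(1.414214) = 1.414214
x_6 = g(1.414214) = 1.414214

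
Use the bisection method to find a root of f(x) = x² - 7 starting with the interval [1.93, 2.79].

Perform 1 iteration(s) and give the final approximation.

f(x) = x² - 7
Initial interval: [1.93, 2.79]

Iteration 1:
  c_1 = (1.930000 + 2.790000)/2 = 2.360000
  f(c_1) = f(2.360000) = -1.430400
  f(a) × f(c) ≥ 0, new interval: [2.360000, 2.790000]

After 1 iteration(s), the approximation is c_1 = 2.360000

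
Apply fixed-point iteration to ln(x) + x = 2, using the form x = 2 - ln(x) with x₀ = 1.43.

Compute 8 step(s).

Equation: ln(x) + x = 2
Fixed-point form: x = 2 - ln(x)
x₀ = 1.43

x_1 = g(1.430000) = 1.642326
x_2 = g(1.642326) = 1.503887
x_3 = g(1.503887) = 1.591947
x_4 = g(1.591947) = 1.535042
x_5 = g(1.535042) = 1.571442
x_6 = g(1.571442) = 1.548006
x_7 = g(1.548006) = 1.563032
x_8 = g(1.563032) = 1.553372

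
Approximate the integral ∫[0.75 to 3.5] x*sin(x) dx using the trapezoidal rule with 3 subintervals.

f(x) = x*sin(x)
a = 0.75, b = 3.5, n = 3
h = (b - a)/n = 0.916667

Trapezoidal rule: (h/2)[f(x₀) + 2f(x₁) + 2f(x₂) + ... + f(xₙ)]

x_0 = 0.7500, f(x_0) = 0.511229, coefficient = 1
x_1 = 1.6667, f(x_1) = 1.659013, coefficient = 2
x_2 = 2.5833, f(x_2) = 1.368419, coefficient = 2
x_3 = 3.5000, f(x_3) = -1.227741, coefficient = 1

I ≈ (0.916667/2) × 5.338352 = 2.446745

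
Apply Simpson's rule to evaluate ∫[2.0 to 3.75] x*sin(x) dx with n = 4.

f(x) = x*sin(x)
a = 2.0, b = 3.75, n = 4
h = (b - a)/n = 0.437500

Simpson's rule: (h/3)[f(x₀) + 4f(x₁) + 2f(x₂) + ... + f(xₙ)]

x_0 = 2.0000, f(x_0) = 1.818595, coefficient = 1
x_1 = 2.4375, f(x_1) = 1.577897, coefficient = 4
x_2 = 2.8750, f(x_2) = 0.757407, coefficient = 2
x_3 = 3.3125, f(x_3) = -0.563379, coefficient = 4
x_4 = 3.7500, f(x_4) = -2.143355, coefficient = 1

I ≈ (0.437500/3) × 5.248130 = 0.765352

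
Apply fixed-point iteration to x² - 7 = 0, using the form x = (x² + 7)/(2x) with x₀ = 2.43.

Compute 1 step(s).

Equation: x² - 7 = 0
Fixed-point form: x = (x² + 7)/(2x)
x₀ = 2.43

x_1 = g(2.430000) = 2.655329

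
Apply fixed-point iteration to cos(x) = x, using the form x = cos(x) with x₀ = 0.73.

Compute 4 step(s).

Equation: cos(x) = x
Fixed-point form: x = cos(x)
x₀ = 0.73

x_1 = g(0.730000) = 0.745174
x_2 = g(0.745174) = 0.734970
x_3 = g(0.734970) = 0.741851
x_4 = g(0.741851) = 0.737219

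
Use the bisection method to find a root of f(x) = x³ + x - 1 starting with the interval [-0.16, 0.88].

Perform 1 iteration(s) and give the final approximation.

f(x) = x³ + x - 1
Initial interval: [-0.16, 0.88]

Iteration 1:
  c_1 = (-0.160000 + 0.880000)/2 = 0.360000
  f(c_1) = f(0.360000) = -0.593344
  f(a) × f(c) ≥ 0, new interval: [0.360000, 0.880000]

After 1 iteration(s), the approximation is c_1 = 0.360000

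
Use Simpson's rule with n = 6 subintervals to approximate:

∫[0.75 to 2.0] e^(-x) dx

f(x) = e^(-x)
a = 0.75, b = 2.0, n = 6
h = (b - a)/n = 0.208333

Simpson's rule: (h/3)[f(x₀) + 4f(x₁) + 2f(x₂) + ... + f(xₙ)]

x_0 = 0.7500, f(x_0) = 0.472367, coefficient = 1
x_1 = 0.9583, f(x_1) = 0.383532, coefficient = 4
x_2 = 1.1667, f(x_2) = 0.311403, coefficient = 2
x_3 = 1.3750, f(x_3) = 0.252840, coefficient = 4
x_4 = 1.5833, f(x_4) = 0.205290, coefficient = 2
x_5 = 1.7917, f(x_5) = 0.166682, coefficient = 4
x_6 = 2.0000, f(x_6) = 0.135335, coefficient = 1

I ≈ (0.208333/3) × 4.853301 = 0.337035
Exact value: 0.337031
Error: 0.000004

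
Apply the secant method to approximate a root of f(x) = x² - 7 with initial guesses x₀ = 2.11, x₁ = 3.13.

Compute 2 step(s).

f(x) = x² - 7
x₀ = 2.11, x₁ = 3.13

Secant formula: x_{n+1} = x_n - f(x_n)(x_n - x_{n-1})/(f(x_n) - f(x_{n-1}))

Iteration 1:
  f(2.110000) = -2.547900
  f(3.130000) = 2.796900
  x_2 = 3.130000 - 2.796900×(3.130000 - 2.110000)/(2.796900 - (-2.547900))
       = 2.596240
Iteration 2:
  f(3.130000) = 2.796900
  f(2.596240) = -0.259535
  x_3 = 2.596240 - (-0.259535)×(2.596240 - 3.130000)/(-0.259535 - 2.796900)
       = 2.641564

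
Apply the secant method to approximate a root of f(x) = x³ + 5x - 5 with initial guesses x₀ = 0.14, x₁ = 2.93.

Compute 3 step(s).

f(x) = x³ + 5x - 5
x₀ = 0.14, x₁ = 2.93

Secant formula: x_{n+1} = x_n - f(x_n)(x_n - x_{n-1})/(f(x_n) - f(x_{n-1}))

Iteration 1:
  f(0.140000) = -4.297256
  f(2.930000) = 34.803757
  x_2 = 2.930000 - 34.803757×(2.930000 - 0.140000)/(34.803757 - (-4.297256))
       = 0.446625
Iteration 2:
  f(2.930000) = 34.803757
  f(0.446625) = -2.677786
  x_3 = 0.446625 - (-2.677786)×(0.446625 - 2.930000)/(-2.677786 - 34.803757)
       = 0.624044
Iteration 3:
  f(0.446625) = -2.677786
  f(0.624044) = -1.636757
  x_4 = 0.624044 - (-1.636757)×(0.624044 - 0.446625)/(-1.636757 - (-2.677786))
       = 0.902992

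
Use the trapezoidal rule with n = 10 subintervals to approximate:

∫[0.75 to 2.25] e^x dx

f(x) = e^x
a = 0.75, b = 2.25, n = 10
h = (b - a)/n = 0.150000

Trapezoidal rule: (h/2)[f(x₀) + 2f(x₁) + 2f(x₂) + ... + f(xₙ)]

x_0 = 0.7500, f(x_0) = 2.117000, coefficient = 1
x_1 = 0.9000, f(x_1) = 2.459603, coefficient = 2
x_2 = 1.0500, f(x_2) = 2.857651, coefficient = 2
x_3 = 1.2000, f(x_3) = 3.320117, coefficient = 2
x_4 = 1.3500, f(x_4) = 3.857426, coefficient = 2
x_5 = 1.5000, f(x_5) = 4.481689, coefficient = 2
x_6 = 1.6500, f(x_6) = 5.206980, coefficient = 2
x_7 = 1.8000, f(x_7) = 6.049647, coefficient = 2
x_8 = 1.9500, f(x_8) = 7.028688, coefficient = 2
x_9 = 2.1000, f(x_9) = 8.166170, coefficient = 2
x_10 = 2.2500, f(x_10) = 9.487736, coefficient = 1

I ≈ (0.150000/2) × 98.460677 = 7.384551
Exact value: 7.370736
Error: 0.013815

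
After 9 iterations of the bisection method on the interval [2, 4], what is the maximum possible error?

Bisection error bound: |error| ≤ (b-a)/2^n
|error| ≤ (4 - 2)/2^9 = 2/2^9
|error| ≤ 0.0039062500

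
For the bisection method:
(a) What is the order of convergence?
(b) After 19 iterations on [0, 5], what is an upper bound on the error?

(a) Bisection has linear (order 1) convergence; the error is halved each step.

(b) Error bound = (b-a)/2^n = (5 - 0)/2^{19}
    = 5/2^{19}

(a) 1 (linear); (b) error ≤ 9.54e-06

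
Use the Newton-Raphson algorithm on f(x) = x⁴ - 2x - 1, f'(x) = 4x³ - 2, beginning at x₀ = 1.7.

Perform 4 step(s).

f(x) = x⁴ - 2x - 1
f'(x) = 4x³ - 2
x₀ = 1.7

Newton-Raphson formula: x_{n+1} = x_n - f(x_n)/f'(x_n)

Iteration 1:
  f(1.700000) = 3.952100
  f'(1.700000) = 17.652000
  x_1 = 1.700000 - 3.952100/17.652000 = 1.476110
Iteration 2:
  f(1.476110) = 0.795392
  f'(1.476110) = 10.865198
  x_2 = 1.476110 - 0.795392/10.865198 = 1.402905
Iteration 3:
  f(1.402905) = 0.067773
  f'(1.402905) = 9.044464
  x_3 = 1.402905 - 0.067773/9.044464 = 1.395412
Iteration 4:
  f(1.395412) = 0.000661
  f'(1.395412) = 8.868432
  x_4 = 1.395412 - 0.000661/8.868432 = 1.395337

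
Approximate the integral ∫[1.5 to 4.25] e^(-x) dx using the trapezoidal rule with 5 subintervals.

f(x) = e^(-x)
a = 1.5, b = 4.25, n = 5
h = (b - a)/n = 0.550000

Trapezoidal rule: (h/2)[f(x₀) + 2f(x₁) + 2f(x₂) + ... + f(xₙ)]

x_0 = 1.5000, f(x_0) = 0.223130, coefficient = 1
x_1 = 2.0500, f(x_1) = 0.128735, coefficient = 2
x_2 = 2.6000, f(x_2) = 0.074274, coefficient = 2
x_3 = 3.1500, f(x_3) = 0.042852, coefficient = 2
x_4 = 3.7000, f(x_4) = 0.024724, coefficient = 2
x_5 = 4.2500, f(x_5) = 0.014264, coefficient = 1

I ≈ (0.550000/2) × 0.778563 = 0.214105
Exact value: 0.208866
Error: 0.005239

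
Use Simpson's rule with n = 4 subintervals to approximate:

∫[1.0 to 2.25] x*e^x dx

f(x) = x*e^x
a = 1.0, b = 2.25, n = 4
h = (b - a)/n = 0.312500

Simpson's rule: (h/3)[f(x₀) + 4f(x₁) + 2f(x₂) + ... + f(xₙ)]

x_0 = 1.0000, f(x_0) = 2.718282, coefficient = 1
x_1 = 1.3125, f(x_1) = 4.876529, coefficient = 4
x_2 = 1.6250, f(x_2) = 8.252431, coefficient = 2
x_3 = 1.9375, f(x_3) = 13.448916, coefficient = 4
x_4 = 2.2500, f(x_4) = 21.347406, coefficient = 1

I ≈ (0.312500/3) × 113.872328 = 11.861701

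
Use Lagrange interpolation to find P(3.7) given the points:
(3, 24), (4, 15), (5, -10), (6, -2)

Lagrange interpolation formula:
P(x) = Σ yᵢ × Lᵢ(x)
where Lᵢ(x) = Π_{j≠i} (x - xⱼ)/(xᵢ - xⱼ)

L_0(3.7) = (3.7 - 4)/(3 - 4) × (3.7 - 5)/(3 - 5) × (3.7 - 6)/(3 - 6) = 0.149500
L_1(3.7) = (3.7 - 3)/(4 - 3) × (3.7 - 5)/(4 - 5) × (3.7 - 6)/(4 - 6) = 1.046500
L_2(3.7) = (3.7 - 3)/(5 - 3) × (3.7 - 4)/(5 - 4) × (3.7 - 6)/(5 - 6) = -0.241500
L_3(3.7) = (3.7 - 3)/(6 - 3) × (3.7 - 4)/(6 - 4) × (3.7 - 5)/(6 - 5) = 0.045500

P(3.7) = 24×L_0(3.7) + 15×L_1(3.7) + (-10)×L_2(3.7) + (-2)×L_3(3.7)
P(3.7) = 21.609500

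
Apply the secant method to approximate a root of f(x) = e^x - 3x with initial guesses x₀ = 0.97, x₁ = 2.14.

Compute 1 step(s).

f(x) = e^x - 3x
x₀ = 0.97, x₁ = 2.14

Secant formula: x_{n+1} = x_n - f(x_n)(x_n - x_{n-1})/(f(x_n) - f(x_{n-1}))

Iteration 1:
  f(0.970000) = -0.272056
  f(2.140000) = 2.079438
  x_2 = 2.140000 - 2.079438×(2.140000 - 0.970000)/(2.079438 - (-0.272056))
       = 1.105363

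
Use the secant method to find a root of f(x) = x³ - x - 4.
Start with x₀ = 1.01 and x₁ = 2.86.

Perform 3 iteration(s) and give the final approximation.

f(x) = x³ - x - 4
x₀ = 1.01, x₁ = 2.86

Secant formula: x_{n+1} = x_n - f(x_n)(x_n - x_{n-1})/(f(x_n) - f(x_{n-1}))

Iteration 1:
  f(1.010000) = -3.979699
  f(2.860000) = 16.533656
  x_2 = 2.860000 - 16.533656×(2.860000 - 1.010000)/(16.533656 - (-3.979699))
       = 1.368910
Iteration 2:
  f(2.860000) = 16.533656
  f(1.368910) = -2.803691
  x_3 = 1.368910 - (-2.803691)×(1.368910 - 2.860000)/(-2.803691 - 16.533656)
       = 1.585101
Iteration 3:
  f(1.368910) = -2.803691
  f(1.585101) = -1.602466
  x_4 = 1.585101 - (-1.602466)×(1.585101 - 1.368910)/(-1.602466 - (-2.803691))
       = 1.873505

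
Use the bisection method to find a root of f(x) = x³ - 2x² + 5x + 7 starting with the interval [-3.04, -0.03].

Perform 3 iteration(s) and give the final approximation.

f(x) = x³ - 2x² + 5x + 7
Initial interval: [-3.04, -0.03]

Iteration 1:
  c_1 = (-3.040000 + (-0.030000))/2 = -1.535000
  f(c_1) = f(-1.535000) = -9.004255
  f(a) × f(c) ≥ 0, new interval: [-1.535000, -0.030000]
Iteration 2:
  c_2 = (-1.535000 + (-0.030000))/2 = -0.782500
  f(c_2) = f(-0.782500) = 1.383758
  f(a) × f(c) < 0, new interval: [-1.535000, -0.782500]
Iteration 3:
  c_3 = (-1.535000 + (-0.782500))/2 = -1.158750
  f(c_3) = f(-1.158750) = -3.035009
  f(a) × f(c) ≥ 0, new interval: [-1.158750, -0.782500]

After 3 iteration(s), the approximation is c_3 = -1.158750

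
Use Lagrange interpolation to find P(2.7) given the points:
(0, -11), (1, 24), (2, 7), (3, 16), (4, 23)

Lagrange interpolation formula:
P(x) = Σ yᵢ × Lᵢ(x)
where Lᵢ(x) = Π_{j≠i} (x - xⱼ)/(xᵢ - xⱼ)

L_0(2.7) = (2.7 - 1)/(0 - 1) × (2.7 - 2)/(0 - 2) × (2.7 - 3)/(0 - 3) × (2.7 - 4)/(0 - 4) = 0.019337
L_1(2.7) = (2.7 - 0)/(1 - 0) × (2.7 - 2)/(1 - 2) × (2.7 - 3)/(1 - 3) × (2.7 - 4)/(1 - 4) = -0.122850
L_2(2.7) = (2.7 - 0)/(2 - 0) × (2.7 - 1)/(2 - 1) × (2.7 - 3)/(2 - 3) × (2.7 - 4)/(2 - 4) = 0.447525
L_3(2.7) = (2.7 - 0)/(3 - 0) × (2.7 - 1)/(3 - 1) × (2.7 - 2)/(3 - 2) × (2.7 - 4)/(3 - 4) = 0.696150
L_4(2.7) = (2.7 - 0)/(4 - 0) × (2.7 - 1)/(4 - 1) × (2.7 - 2)/(4 - 2) × (2.7 - 3)/(4 - 3) = -0.040162

P(2.7) = (-11)×L_0(2.7) + 24×L_1(2.7) + 7×L_2(2.7) + 16×L_3(2.7) + 23×L_4(2.7)
P(2.7) = 10.186225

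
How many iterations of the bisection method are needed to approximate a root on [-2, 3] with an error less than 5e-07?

We need (b-a)/2^n ≤ 5e-07
(3 - (-2))/2^n ≤ 5e-07
5/2^n ≤ 5e-07
2^n ≥ 10000000
n ≥ log₂(10000000) = 23.25
n ≥ 24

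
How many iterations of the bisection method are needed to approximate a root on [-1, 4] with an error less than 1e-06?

We need (b-a)/2^n ≤ 1e-06
(4 - (-1))/2^n ≤ 1e-06
5/2^n ≤ 1e-06
2^n ≥ 5000000
n ≥ log₂(5000000) = 22.25
n ≥ 23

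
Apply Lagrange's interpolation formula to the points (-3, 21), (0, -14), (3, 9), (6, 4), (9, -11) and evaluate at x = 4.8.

Lagrange interpolation formula:
P(x) = Σ yᵢ × Lᵢ(x)
where Lᵢ(x) = Π_{j≠i} (x - xⱼ)/(xᵢ - xⱼ)

L_0(4.8) = (4.8 - 0)/(-3 - 0) × (4.8 - 3)/(-3 - 3) × (4.8 - 6)/(-3 - 6) × (4.8 - 9)/(-3 - 9) = 0.022400
L_1(4.8) = (4.8 - (-3))/(0 - (-3)) × (4.8 - 3)/(0 - 3) × (4.8 - 6)/(0 - 6) × (4.8 - 9)/(0 - 9) = -0.145600
L_2(4.8) = (4.8 - (-3))/(3 - (-3)) × (4.8 - 0)/(3 - 0) × (4.8 - 6)/(3 - 6) × (4.8 - 9)/(3 - 9) = 0.582400
L_3(4.8) = (4.8 - (-3))/(6 - (-3)) × (4.8 - 0)/(6 - 0) × (4.8 - 3)/(6 - 3) × (4.8 - 9)/(6 - 9) = 0.582400
L_4(4.8) = (4.8 - (-3))/(9 - (-3)) × (4.8 - 0)/(9 - 0) × (4.8 - 3)/(9 - 3) × (4.8 - 6)/(9 - 6) = -0.041600

P(4.8) = 21×L_0(4.8) + (-14)×L_1(4.8) + 9×L_2(4.8) + 4×L_3(4.8) + (-11)×L_4(4.8)
P(4.8) = 10.537600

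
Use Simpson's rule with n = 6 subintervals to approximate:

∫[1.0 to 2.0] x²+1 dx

f(x) = x²+1
a = 1.0, b = 2.0, n = 6
h = (b - a)/n = 0.166667

Simpson's rule: (h/3)[f(x₀) + 4f(x₁) + 2f(x₂) + ... + f(xₙ)]

x_0 = 1.0000, f(x_0) = 2.000000, coefficient = 1
x_1 = 1.1667, f(x_1) = 2.361111, coefficient = 4
x_2 = 1.3333, f(x_2) = 2.777778, coefficient = 2
x_3 = 1.5000, f(x_3) = 3.250000, coefficient = 4
x_4 = 1.6667, f(x_4) = 3.777778, coefficient = 2
x_5 = 1.8333, f(x_5) = 4.361111, coefficient = 4
x_6 = 2.0000, f(x_6) = 5.000000, coefficient = 1

I ≈ (0.166667/3) × 60.000000 = 3.333333
Exact value: 3.333333
Error: 0.000000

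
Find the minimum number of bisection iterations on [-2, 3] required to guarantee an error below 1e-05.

We need (b-a)/2^n ≤ 1e-05
(3 - (-2))/2^n ≤ 1e-05
5/2^n ≤ 1e-05
2^n ≥ 500000
n ≥ log₂(500000) = 18.93
n ≥ 19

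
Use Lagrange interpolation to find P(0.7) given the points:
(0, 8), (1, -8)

Lagrange interpolation formula:
P(x) = Σ yᵢ × Lᵢ(x)
where Lᵢ(x) = Π_{j≠i} (x - xⱼ)/(xᵢ - xⱼ)

L_0(0.7) = (0.7 - 1)/(0 - 1) = 0.300000
L_1(0.7) = (0.7 - 0)/(1 - 0) = 0.700000

P(0.7) = 8×L_0(0.7) + (-8)×L_1(0.7)
P(0.7) = -3.200000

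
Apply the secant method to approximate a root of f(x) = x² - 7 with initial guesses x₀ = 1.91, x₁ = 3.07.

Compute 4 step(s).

f(x) = x² - 7
x₀ = 1.91, x₁ = 3.07

Secant formula: x_{n+1} = x_n - f(x_n)(x_n - x_{n-1})/(f(x_n) - f(x_{n-1}))

Iteration 1:
  f(1.910000) = -3.351900
  f(3.070000) = 2.424900
  x_2 = 3.070000 - 2.424900×(3.070000 - 1.910000)/(2.424900 - (-3.351900))
       = 2.583072
Iteration 2:
  f(3.070000) = 2.424900
  f(2.583072) = -0.327738
  x_3 = 2.583072 - (-0.327738)×(2.583072 - 3.070000)/(-0.327738 - 2.424900)
       = 2.641047
Iteration 3:
  f(2.583072) = -0.327738
  f(2.641047) = -0.024869
  x_4 = 2.641047 - (-0.024869)×(2.641047 - 2.583072)/(-0.024869 - (-0.327738))
       = 2.645808
Iteration 4:
  f(2.641047) = -0.024869
  f(2.645808) = 0.000299
  x_5 = 2.645808 - 0.000299×(2.645808 - 2.641047)/(0.000299 - (-0.024869))
       = 2.645751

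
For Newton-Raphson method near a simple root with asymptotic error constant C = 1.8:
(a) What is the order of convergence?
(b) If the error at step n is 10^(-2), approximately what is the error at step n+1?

(a) Newton-Raphson has quadratic (order 2) convergence near simple roots.
    This means |e_{n+1}| ≈ C|e_n|².

(b) With |e_n| = 10^(-2) and C = 1.8:
    |e_{n+1}| ≈ 1.8 × (10^(-2))² = 1.8 × 10^(-4)

(a) 2 (quadratic); (b) |e_{n+1}| ≈ 1.800e-04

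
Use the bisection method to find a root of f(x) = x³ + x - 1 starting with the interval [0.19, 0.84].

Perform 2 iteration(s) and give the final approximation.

f(x) = x³ + x - 1
Initial interval: [0.19, 0.84]

Iteration 1:
  c_1 = (0.190000 + 0.840000)/2 = 0.515000
  f(c_1) = f(0.515000) = -0.348409
  f(a) × f(c) ≥ 0, new interval: [0.515000, 0.840000]
Iteration 2:
  c_2 = (0.515000 + 0.840000)/2 = 0.677500
  f(c_2) = f(0.677500) = -0.011523
  f(a) × f(c) ≥ 0, new interval: [0.677500, 0.840000]

After 2 iteration(s), the approximation is c_2 = 0.677500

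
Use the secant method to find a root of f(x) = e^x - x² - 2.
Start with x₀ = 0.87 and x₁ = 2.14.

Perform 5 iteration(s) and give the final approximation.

f(x) = e^x - x² - 2
x₀ = 0.87, x₁ = 2.14

Secant formula: x_{n+1} = x_n - f(x_n)(x_n - x_{n-1})/(f(x_n) - f(x_{n-1}))

Iteration 1:
  f(0.870000) = -0.369989
  f(2.140000) = 1.919838
  x_2 = 2.140000 - 1.919838×(2.140000 - 0.870000)/(1.919838 - (-0.369989))
       = 1.075206
Iteration 2:
  f(2.140000) = 1.919838
  f(1.075206) = -0.225471
  x_3 = 1.075206 - (-0.225471)×(1.075206 - 2.140000)/(-0.225471 - 1.919838)
       = 1.187116
Iteration 3:
  f(1.075206) = -0.225471
  f(1.187116) = -0.131630
  x_4 = 1.187116 - (-0.131630)×(1.187116 - 1.075206)/(-0.131630 - (-0.225471))
       = 1.344089
Iteration 4:
  f(1.187116) = -0.131630
  f(1.344089) = 0.028116
  x_5 = 1.344089 - 0.028116×(1.344089 - 1.187116)/(0.028116 - (-0.131630))
       = 1.316461
Iteration 5:
  f(1.344089) = 0.028116
  f(1.316461) = -0.002873
  x_6 = 1.316461 - (-0.002873)×(1.316461 - 1.344089)/(-0.002873 - 0.028116)
       = 1.319022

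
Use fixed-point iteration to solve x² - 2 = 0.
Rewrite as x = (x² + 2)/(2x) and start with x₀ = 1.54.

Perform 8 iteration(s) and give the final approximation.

Equation: x² - 2 = 0
Fixed-point form: x = (x² + 2)/(2x)
x₀ = 1.54

x_1 = g(1.540000) = 1.419351
x_2 = g(1.419351) = 1.414223
x_3 = g(1.414223) = 1.414214
x_4 = g(1.414214) = 1.414214
x_5 = g(1.414214) = 1.414214
x_6 = g(1.414214) = 1.414214
x_7 = g(1.414214) = 1.414214
x_8 = g(1.414214) = 1.414214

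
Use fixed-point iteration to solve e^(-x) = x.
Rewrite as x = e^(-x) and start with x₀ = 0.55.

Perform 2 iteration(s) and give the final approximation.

Equation: e^(-x) = x
Fixed-point form: x = e^(-x)
x₀ = 0.55

x_1 = g(0.550000) = 0.576950
x_2 = g(0.576950) = 0.561609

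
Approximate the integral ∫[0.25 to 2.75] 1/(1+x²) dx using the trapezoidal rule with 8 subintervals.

f(x) = 1/(1+x²)
a = 0.25, b = 2.75, n = 8
h = (b - a)/n = 0.312500

Trapezoidal rule: (h/2)[f(x₀) + 2f(x₁) + 2f(x₂) + ... + f(xₙ)]

x_0 = 0.2500, f(x_0) = 0.941176, coefficient = 1
x_1 = 0.5625, f(x_1) = 0.759644, coefficient = 2
x_2 = 0.8750, f(x_2) = 0.566372, coefficient = 2
x_3 = 1.1875, f(x_3) = 0.414911, coefficient = 2
x_4 = 1.5000, f(x_4) = 0.307692, coefficient = 2
x_5 = 1.8125, f(x_5) = 0.233364, coefficient = 2
x_6 = 2.1250, f(x_6) = 0.181303, coefficient = 2
x_7 = 2.4375, f(x_7) = 0.144063, coefficient = 2
x_8 = 2.7500, f(x_8) = 0.116788, coefficient = 1

I ≈ (0.312500/2) × 6.272662 = 0.980103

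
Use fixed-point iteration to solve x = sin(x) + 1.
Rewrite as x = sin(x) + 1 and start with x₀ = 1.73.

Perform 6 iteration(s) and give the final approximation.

Equation: x = sin(x) + 1
Fixed-point form: x = sin(x) + 1
x₀ = 1.73

x_1 = g(1.730000) = 1.987354
x_2 = g(1.987354) = 1.914487
x_3 = g(1.914487) = 1.941517
x_4 = g(1.941517) = 1.932066
x_5 = g(1.932066) = 1.935449
x_6 = g(1.935449) = 1.934248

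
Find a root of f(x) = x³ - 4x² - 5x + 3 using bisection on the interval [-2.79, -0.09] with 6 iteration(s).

f(x) = x³ - 4x² - 5x + 3
Initial interval: [-2.79, -0.09]

Iteration 1:
  c_1 = (-2.790000 + (-0.090000))/2 = -1.440000
  f(c_1) = f(-1.440000) = -1.080384
  f(a) × f(c) ≥ 0, new interval: [-1.440000, -0.090000]
Iteration 2:
  c_2 = (-1.440000 + (-0.090000))/2 = -0.765000
  f(c_2) = f(-0.765000) = 4.036403
  f(a) × f(c) < 0, new interval: [-1.440000, -0.765000]
Iteration 3:
  c_3 = (-1.440000 + (-0.765000))/2 = -1.102500
  f(c_3) = f(-1.102500) = 2.310379
  f(a) × f(c) < 0, new interval: [-1.440000, -1.102500]
Iteration 4:
  c_4 = (-1.440000 + (-1.102500))/2 = -1.271250
  f(c_4) = f(-1.271250) = 0.837506
  f(a) × f(c) < 0, new interval: [-1.440000, -1.271250]
Iteration 5:
  c_5 = (-1.440000 + (-1.271250))/2 = -1.355625
  f(c_5) = f(-1.355625) = -0.064010
  f(a) × f(c) ≥ 0, new interval: [-1.355625, -1.271250]
Iteration 6:
  c_6 = (-1.355625 + (-1.271250))/2 = -1.313438
  f(c_6) = f(-1.313438) = 0.400880
  f(a) × f(c) < 0, new interval: [-1.355625, -1.313438]

After 6 iteration(s), the approximation is c_6 = -1.313438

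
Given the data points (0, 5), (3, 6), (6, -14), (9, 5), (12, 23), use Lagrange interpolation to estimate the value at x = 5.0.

Lagrange interpolation formula:
P(x) = Σ yᵢ × Lᵢ(x)
where Lᵢ(x) = Π_{j≠i} (x - xⱼ)/(xᵢ - xⱼ)

L_0(5.0) = (5.0 - 3)/(0 - 3) × (5.0 - 6)/(0 - 6) × (5.0 - 9)/(0 - 9) × (5.0 - 12)/(0 - 12) = -0.028807
L_1(5.0) = (5.0 - 0)/(3 - 0) × (5.0 - 6)/(3 - 6) × (5.0 - 9)/(3 - 9) × (5.0 - 12)/(3 - 12) = 0.288066
L_2(5.0) = (5.0 - 0)/(6 - 0) × (5.0 - 3)/(6 - 3) × (5.0 - 9)/(6 - 9) × (5.0 - 12)/(6 - 12) = 0.864198
L_3(5.0) = (5.0 - 0)/(9 - 0) × (5.0 - 3)/(9 - 3) × (5.0 - 6)/(9 - 6) × (5.0 - 12)/(9 - 12) = -0.144033
L_4(5.0) = (5.0 - 0)/(12 - 0) × (5.0 - 3)/(12 - 3) × (5.0 - 6)/(12 - 6) × (5.0 - 9)/(12 - 9) = 0.020576

P(5.0) = 5×L_0(5.0) + 6×L_1(5.0) + (-14)×L_2(5.0) + 5×L_3(5.0) + 23×L_4(5.0)
P(5.0) = -10.761317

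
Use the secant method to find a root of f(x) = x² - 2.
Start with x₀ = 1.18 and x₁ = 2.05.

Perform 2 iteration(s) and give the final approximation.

f(x) = x² - 2
x₀ = 1.18, x₁ = 2.05

Secant formula: x_{n+1} = x_n - f(x_n)(x_n - x_{n-1})/(f(x_n) - f(x_{n-1}))

Iteration 1:
  f(1.180000) = -0.607600
  f(2.050000) = 2.202500
  x_2 = 2.050000 - 2.202500×(2.050000 - 1.180000)/(2.202500 - (-0.607600))
       = 1.368111
Iteration 2:
  f(2.050000) = 2.202500
  f(1.368111) = -0.128271
  x_3 = 1.368111 - (-0.128271)×(1.368111 - 2.050000)/(-0.128271 - 2.202500)
       = 1.405638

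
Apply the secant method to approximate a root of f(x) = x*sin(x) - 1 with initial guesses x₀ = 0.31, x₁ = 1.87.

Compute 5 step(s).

f(x) = x*sin(x) - 1
x₀ = 0.31, x₁ = 1.87

Secant formula: x_{n+1} = x_n - f(x_n)(x_n - x_{n-1})/(f(x_n) - f(x_{n-1}))

Iteration 1:
  f(0.310000) = -0.905432
  f(1.870000) = 0.786919
  x_2 = 1.870000 - 0.786919×(1.870000 - 0.310000)/(0.786919 - (-0.905432))
       = 1.144622
Iteration 2:
  f(1.870000) = 0.786919
  f(1.144622) = 0.042241
  x_3 = 1.144622 - 0.042241×(1.144622 - 1.870000)/(0.042241 - 0.786919)
       = 1.103477
Iteration 3:
  f(1.144622) = 0.042241
  f(1.103477) = -0.014839
  x_4 = 1.103477 - (-0.014839)×(1.103477 - 1.144622)/(-0.014839 - 0.042241)
       = 1.114173
Iteration 4:
  f(1.103477) = -0.014839
  f(1.114173) = 0.000023
  x_5 = 1.114173 - 0.000023×(1.114173 - 1.103477)/(0.000023 - (-0.014839))
       = 1.114157
Iteration 5:
  f(1.114173) = 0.000023
  f(1.114157) = 0.000000
  x_6 = 1.114157 - 0.000000×(1.114157 - 1.114173)/(0.000000 - 0.000023)
       = 1.114157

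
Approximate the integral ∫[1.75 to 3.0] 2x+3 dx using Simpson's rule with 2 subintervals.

f(x) = 2x+3
a = 1.75, b = 3.0, n = 2
h = (b - a)/n = 0.625000

Simpson's rule: (h/3)[f(x₀) + 4f(x₁) + 2f(x₂) + ... + f(xₙ)]

x_0 = 1.7500, f(x_0) = 6.500000, coefficient = 1
x_1 = 2.3750, f(x_1) = 7.750000, coefficient = 4
x_2 = 3.0000, f(x_2) = 9.000000, coefficient = 1

I ≈ (0.625000/3) × 46.500000 = 9.687500
Exact value: 9.687500
Error: 0.000000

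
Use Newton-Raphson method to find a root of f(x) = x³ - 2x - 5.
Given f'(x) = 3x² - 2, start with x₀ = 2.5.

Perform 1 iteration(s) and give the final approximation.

f(x) = x³ - 2x - 5
f'(x) = 3x² - 2
x₀ = 2.5

Newton-Raphson formula: x_{n+1} = x_n - f(x_n)/f'(x_n)

Iteration 1:
  f(2.500000) = 5.625000
  f'(2.500000) = 16.750000
  x_1 = 2.500000 - 5.625000/16.750000 = 2.164179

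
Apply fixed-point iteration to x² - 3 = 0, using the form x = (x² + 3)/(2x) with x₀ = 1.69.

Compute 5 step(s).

Equation: x² - 3 = 0
Fixed-point form: x = (x² + 3)/(2x)
x₀ = 1.69

x_1 = g(1.690000) = 1.732574
x_2 = g(1.732574) = 1.732051
x_3 = g(1.732051) = 1.732051
x_4 = g(1.732051) = 1.732051
x_5 = g(1.732051) = 1.732051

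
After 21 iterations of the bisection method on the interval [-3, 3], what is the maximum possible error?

Bisection error bound: |error| ≤ (b-a)/2^n
|error| ≤ (3 - (-3))/2^21 = 6/2^21
|error| ≤ 0.0000028610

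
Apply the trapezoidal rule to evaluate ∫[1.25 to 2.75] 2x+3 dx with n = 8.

f(x) = 2x+3
a = 1.25, b = 2.75, n = 8
h = (b - a)/n = 0.187500

Trapezoidal rule: (h/2)[f(x₀) + 2f(x₁) + 2f(x₂) + ... + f(xₙ)]

x_0 = 1.2500, f(x_0) = 5.500000, coefficient = 1
x_1 = 1.4375, f(x_1) = 5.875000, coefficient = 2
x_2 = 1.6250, f(x_2) = 6.250000, coefficient = 2
x_3 = 1.8125, f(x_3) = 6.625000, coefficient = 2
x_4 = 2.0000, f(x_4) = 7.000000, coefficient = 2
x_5 = 2.1875, f(x_5) = 7.375000, coefficient = 2
x_6 = 2.3750, f(x_6) = 7.750000, coefficient = 2
x_7 = 2.5625, f(x_7) = 8.125000, coefficient = 2
x_8 = 2.7500, f(x_8) = 8.500000, coefficient = 1

I ≈ (0.187500/2) × 112.000000 = 10.500000
Exact value: 10.500000
Error: 0.000000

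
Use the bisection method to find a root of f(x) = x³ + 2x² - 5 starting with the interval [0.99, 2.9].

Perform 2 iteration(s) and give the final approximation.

f(x) = x³ + 2x² - 5
Initial interval: [0.99, 2.9]

Iteration 1:
  c_1 = (0.990000 + 2.900000)/2 = 1.945000
  f(c_1) = f(1.945000) = 9.924034
  f(a) × f(c) < 0, new interval: [0.990000, 1.945000]
Iteration 2:
  c_2 = (0.990000 + 1.945000)/2 = 1.467500
  f(c_2) = f(1.467500) = 2.467456
  f(a) × f(c) < 0, new interval: [0.990000, 1.467500]

After 2 iteration(s), the approximation is c_2 = 1.467500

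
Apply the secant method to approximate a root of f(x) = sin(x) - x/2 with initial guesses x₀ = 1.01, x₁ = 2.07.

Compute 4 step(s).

f(x) = sin(x) - x/2
x₀ = 1.01, x₁ = 2.07

Secant formula: x_{n+1} = x_n - f(x_n)(x_n - x_{n-1})/(f(x_n) - f(x_{n-1}))

Iteration 1:
  f(1.010000) = 0.341832
  f(2.070000) = -0.157036
  x_2 = 2.070000 - (-0.157036)×(2.070000 - 1.010000)/(-0.157036 - 0.341832)
       = 1.736328
Iteration 2:
  f(2.070000) = -0.157036
  f(1.736328) = 0.118167
  x_3 = 1.736328 - 0.118167×(1.736328 - 2.070000)/(0.118167 - (-0.157036))
       = 1.879600
Iteration 3:
  f(1.736328) = 0.118167
  f(1.879600) = 0.012897
  x_4 = 1.879600 - 0.012897×(1.879600 - 1.736328)/(0.012897 - 0.118167)
       = 1.897154
Iteration 4:
  f(1.879600) = 0.012897
  f(1.897154) = -0.001361
  x_5 = 1.897154 - (-0.001361)×(1.897154 - 1.879600)/(-0.001361 - 0.012897)
       = 1.895479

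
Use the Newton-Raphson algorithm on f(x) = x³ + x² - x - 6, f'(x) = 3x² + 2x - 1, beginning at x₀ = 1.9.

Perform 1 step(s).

f(x) = x³ + x² - x - 6
f'(x) = 3x² + 2x - 1
x₀ = 1.9

Newton-Raphson formula: x_{n+1} = x_n - f(x_n)/f'(x_n)

Iteration 1:
  f(1.900000) = 2.569000
  f'(1.900000) = 13.630000
  x_1 = 1.900000 - 2.569000/13.630000 = 1.711519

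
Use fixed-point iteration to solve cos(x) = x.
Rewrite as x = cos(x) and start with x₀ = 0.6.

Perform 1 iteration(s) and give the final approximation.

Equation: cos(x) = x
Fixed-point form: x = cos(x)
x₀ = 0.6

x_1 = g(0.600000) = 0.825336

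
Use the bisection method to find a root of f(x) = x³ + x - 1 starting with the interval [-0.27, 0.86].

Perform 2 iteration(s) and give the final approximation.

f(x) = x³ + x - 1
Initial interval: [-0.27, 0.86]

Iteration 1:
  c_1 = (-0.270000 + 0.860000)/2 = 0.295000
  f(c_1) = f(0.295000) = -0.679328
  f(a) × f(c) ≥ 0, new interval: [0.295000, 0.860000]
Iteration 2:
  c_2 = (0.295000 + 0.860000)/2 = 0.577500
  f(c_2) = f(0.577500) = -0.229900
  f(a) × f(c) ≥ 0, new interval: [0.577500, 0.860000]

After 2 iteration(s), the approximation is c_2 = 0.577500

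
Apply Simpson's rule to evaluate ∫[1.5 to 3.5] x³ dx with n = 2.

f(x) = x³
a = 1.5, b = 3.5, n = 2
h = (b - a)/n = 1.000000

Simpson's rule: (h/3)[f(x₀) + 4f(x₁) + 2f(x₂) + ... + f(xₙ)]

x_0 = 1.5000, f(x_0) = 3.375000, coefficient = 1
x_1 = 2.5000, f(x_1) = 15.625000, coefficient = 4
x_2 = 3.5000, f(x_2) = 42.875000, coefficient = 1

I ≈ (1.000000/3) × 108.750000 = 36.250000
Exact value: 36.250000
Error: 0.000000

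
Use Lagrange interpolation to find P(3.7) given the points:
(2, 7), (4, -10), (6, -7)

Lagrange interpolation formula:
P(x) = Σ yᵢ × Lᵢ(x)
where Lᵢ(x) = Π_{j≠i} (x - xⱼ)/(xᵢ - xⱼ)

L_0(3.7) = (3.7 - 4)/(2 - 4) × (3.7 - 6)/(2 - 6) = 0.086250
L_1(3.7) = (3.7 - 2)/(4 - 2) × (3.7 - 6)/(4 - 6) = 0.977500
L_2(3.7) = (3.7 - 2)/(6 - 2) × (3.7 - 4)/(6 - 4) = -0.063750

P(3.7) = 7×L_0(3.7) + (-10)×L_1(3.7) + (-7)×L_2(3.7)
P(3.7) = -8.725000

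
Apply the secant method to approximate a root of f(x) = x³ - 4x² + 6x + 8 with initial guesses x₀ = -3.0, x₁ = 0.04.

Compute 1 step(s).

f(x) = x³ - 4x² + 6x + 8
x₀ = -3.0, x₁ = 0.04

Secant formula: x_{n+1} = x_n - f(x_n)(x_n - x_{n-1})/(f(x_n) - f(x_{n-1}))

Iteration 1:
  f(-3.000000) = -73.000000
  f(0.040000) = 8.233664
  x_2 = 0.040000 - 8.233664×(0.040000 - (-3.000000))/(8.233664 - (-73.000000))
       = -0.268128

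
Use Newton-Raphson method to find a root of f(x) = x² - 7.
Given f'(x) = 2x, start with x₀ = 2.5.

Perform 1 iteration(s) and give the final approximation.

f(x) = x² - 7
f'(x) = 2x
x₀ = 2.5

Newton-Raphson formula: x_{n+1} = x_n - f(x_n)/f'(x_n)

Iteration 1:
  f(2.500000) = -0.750000
  f'(2.500000) = 5.000000
  x_1 = 2.500000 - (-0.750000)/5.000000 = 2.650000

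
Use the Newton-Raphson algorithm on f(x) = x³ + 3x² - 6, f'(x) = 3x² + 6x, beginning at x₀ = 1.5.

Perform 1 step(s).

f(x) = x³ + 3x² - 6
f'(x) = 3x² + 6x
x₀ = 1.5

Newton-Raphson formula: x_{n+1} = x_n - f(x_n)/f'(x_n)

Iteration 1:
  f(1.500000) = 4.125000
  f'(1.500000) = 15.750000
  x_1 = 1.500000 - 4.125000/15.750000 = 1.238095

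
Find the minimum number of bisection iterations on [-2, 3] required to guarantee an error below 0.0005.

We need (b-a)/2^n ≤ 0.0005
(3 - (-2))/2^n ≤ 0.0005
5/2^n ≤ 0.0005
2^n ≥ 10000
n ≥ log₂(10000) = 13.29
n ≥ 14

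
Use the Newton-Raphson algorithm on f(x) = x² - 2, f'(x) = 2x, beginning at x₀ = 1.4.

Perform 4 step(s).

f(x) = x² - 2
f'(x) = 2x
x₀ = 1.4

Newton-Raphson formula: x_{n+1} = x_n - f(x_n)/f'(x_n)

Iteration 1:
  f(1.400000) = -0.040000
  f'(1.400000) = 2.800000
  x_1 = 1.400000 - (-0.040000)/2.800000 = 1.414286
Iteration 2:
  f(1.414286) = 0.000204
  f'(1.414286) = 2.828571
  x_2 = 1.414286 - 0.000204/2.828571 = 1.414214
Iteration 3:
  f(1.414214) = 0.000000
  f'(1.414214) = 2.828427
  x_3 = 1.414214 - 0.000000/2.828427 = 1.414214
Iteration 4:
  f(1.414214) = 0.000000
  f'(1.414214) = 2.828427
  x_4 = 1.414214 - 0.000000/2.828427 = 1.414214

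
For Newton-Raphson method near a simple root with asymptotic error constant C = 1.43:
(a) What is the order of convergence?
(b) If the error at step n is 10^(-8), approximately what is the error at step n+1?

(a) Newton-Raphson has quadratic (order 2) convergence near simple roots.
    This means |e_{n+1}| ≈ C|e_n|².

(b) With |e_n| = 10^(-8) and C = 1.43:
    |e_{n+1}| ≈ 1.43 × (10^(-8))² = 1.43 × 10^(-16)

(a) 2 (quadratic); (b) |e_{n+1}| ≈ 1.430e-16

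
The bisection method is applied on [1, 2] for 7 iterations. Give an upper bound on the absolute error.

Bisection error bound: |error| ≤ (b-a)/2^n
|error| ≤ (2 - 1)/2^7 = 1/2^7
|error| ≤ 0.0078125000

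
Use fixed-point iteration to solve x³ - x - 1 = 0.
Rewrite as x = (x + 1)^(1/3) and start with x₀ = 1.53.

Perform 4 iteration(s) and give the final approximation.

Equation: x³ - x - 1 = 0
Fixed-point form: x = (x + 1)^(1/3)
x₀ = 1.53

x_1 = g(1.530000) = 1.362616
x_2 = g(1.362616) = 1.331878
x_3 = g(1.331878) = 1.326077
x_4 = g(1.326077) = 1.324976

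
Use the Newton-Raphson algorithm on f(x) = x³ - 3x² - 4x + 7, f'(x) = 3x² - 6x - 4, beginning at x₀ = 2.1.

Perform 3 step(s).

f(x) = x³ - 3x² - 4x + 7
f'(x) = 3x² - 6x - 4
x₀ = 2.1

Newton-Raphson formula: x_{n+1} = x_n - f(x_n)/f'(x_n)

Iteration 1:
  f(2.100000) = -5.369000
  f'(2.100000) = -3.370000
  x_1 = 2.100000 - (-5.369000)/(-3.370000) = 0.506825
Iteration 2:
  f(0.506825) = 4.332275
  f'(0.506825) = -6.270335
  x_2 = 0.506825 - 4.332275/(-6.270335) = 1.197741
Iteration 3:
  f(1.197741) = -0.376454
  f'(1.197741) = -6.882696
  x_3 = 1.197741 - (-0.376454)/(-6.882696) = 1.143045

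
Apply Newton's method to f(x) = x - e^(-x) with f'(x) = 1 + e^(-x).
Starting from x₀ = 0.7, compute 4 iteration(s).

f(x) = x - e^(-x)
f'(x) = 1 + e^(-x)
x₀ = 0.7

Newton-Raphson formula: x_{n+1} = x_n - f(x_n)/f'(x_n)

Iteration 1:
  f(0.700000) = 0.203415
  f'(0.700000) = 1.496585
  x_1 = 0.700000 - 0.203415/1.496585 = 0.564081
Iteration 2:
  f(0.564081) = -0.004802
  f'(0.564081) = 1.568883
  x_2 = 0.564081 - (-0.004802)/1.568883 = 0.567142
Iteration 3:
  f(0.567142) = -0.000003
  f'(0.567142) = 1.567144
  x_3 = 0.567142 - (-0.000003)/1.567144 = 0.567143
Iteration 4:
  f(0.567143) = 0.000000
  f'(0.567143) = 1.567143
  x_4 = 0.567143 - 0.000000/1.567143 = 0.567143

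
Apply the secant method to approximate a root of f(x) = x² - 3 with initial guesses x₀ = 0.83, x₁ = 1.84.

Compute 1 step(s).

f(x) = x² - 3
x₀ = 0.83, x₁ = 1.84

Secant formula: x_{n+1} = x_n - f(x_n)(x_n - x_{n-1})/(f(x_n) - f(x_{n-1}))

Iteration 1:
  f(0.830000) = -2.311100
  f(1.840000) = 0.385600
  x_2 = 1.840000 - 0.385600×(1.840000 - 0.830000)/(0.385600 - (-2.311100))
       = 1.695581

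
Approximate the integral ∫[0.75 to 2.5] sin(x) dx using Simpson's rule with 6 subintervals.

f(x) = sin(x)
a = 0.75, b = 2.5, n = 6
h = (b - a)/n = 0.291667

Simpson's rule: (h/3)[f(x₀) + 4f(x₁) + 2f(x₂) + ... + f(xₙ)]

x_0 = 0.7500, f(x_0) = 0.681639, coefficient = 1
x_1 = 1.0417, f(x_1) = 0.863247, coefficient = 4
x_2 = 1.3333, f(x_2) = 0.971938, coefficient = 2
x_3 = 1.6250, f(x_3) = 0.998531, coefficient = 4
x_4 = 1.9167, f(x_4) = 0.940781, coefficient = 2
x_5 = 2.2083, f(x_5) = 0.803564, coefficient = 4
x_6 = 2.5000, f(x_6) = 0.598472, coefficient = 1

I ≈ (0.291667/3) × 15.766917 = 1.532895
Exact value: 1.532832
Error: 0.000062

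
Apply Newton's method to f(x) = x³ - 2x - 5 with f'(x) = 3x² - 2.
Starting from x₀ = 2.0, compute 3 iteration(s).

f(x) = x³ - 2x - 5
f'(x) = 3x² - 2
x₀ = 2.0

Newton-Raphson formula: x_{n+1} = x_n - f(x_n)/f'(x_n)

Iteration 1:
  f(2.000000) = -1.000000
  f'(2.000000) = 10.000000
  x_1 = 2.000000 - (-1.000000)/10.000000 = 2.100000
Iteration 2:
  f(2.100000) = 0.061000
  f'(2.100000) = 11.230000
  x_2 = 2.100000 - 0.061000/11.230000 = 2.094568
Iteration 3:
  f(2.094568) = 0.000186
  f'(2.094568) = 11.161647
  x_3 = 2.094568 - 0.000186/11.161647 = 2.094551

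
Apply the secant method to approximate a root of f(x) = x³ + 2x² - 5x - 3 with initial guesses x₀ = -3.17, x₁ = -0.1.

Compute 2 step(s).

f(x) = x³ + 2x² - 5x - 3
x₀ = -3.17, x₁ = -0.1

Secant formula: x_{n+1} = x_n - f(x_n)(x_n - x_{n-1})/(f(x_n) - f(x_{n-1}))

Iteration 1:
  f(-3.170000) = 1.092787
  f(-0.100000) = -2.481000
  x_2 = -0.100000 - (-2.481000)×(-0.100000 - (-3.170000))/(-2.481000 - 1.092787)
       = -2.231260
Iteration 2:
  f(-0.100000) = -2.481000
  f(-2.231260) = 7.004967
  x_3 = -2.231260 - 7.004967×(-2.231260 - (-0.100000))/(7.004967 - (-2.481000))
       = -0.657419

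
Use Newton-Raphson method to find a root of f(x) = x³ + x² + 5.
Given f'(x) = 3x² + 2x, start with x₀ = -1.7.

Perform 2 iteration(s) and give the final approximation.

f(x) = x³ + x² + 5
f'(x) = 3x² + 2x
x₀ = -1.7

Newton-Raphson formula: x_{n+1} = x_n - f(x_n)/f'(x_n)

Iteration 1:
  f(-1.700000) = 2.977000
  f'(-1.700000) = 5.270000
  x_1 = -1.700000 - 2.977000/5.270000 = -2.264896
Iteration 2:
  f(-2.264896) = -1.488601
  f'(-2.264896) = 10.859465
  x_2 = -2.264896 - (-1.488601)/10.859465 = -2.127817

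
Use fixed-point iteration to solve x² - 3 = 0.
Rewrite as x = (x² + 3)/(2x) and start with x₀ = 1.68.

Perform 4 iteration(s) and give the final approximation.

Equation: x² - 3 = 0
Fixed-point form: x = (x² + 3)/(2x)
x₀ = 1.68

x_1 = g(1.680000) = 1.732857
x_2 = g(1.732857) = 1.732051
x_3 = g(1.732051) = 1.732051
x_4 = g(1.732051) = 1.732051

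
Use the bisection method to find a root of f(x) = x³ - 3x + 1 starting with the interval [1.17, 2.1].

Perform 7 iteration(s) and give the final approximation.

f(x) = x³ - 3x + 1
Initial interval: [1.17, 2.1]

Iteration 1:
  c_1 = (1.170000 + 2.100000)/2 = 1.635000
  f(c_1) = f(1.635000) = 0.465723
  f(a) × f(c) < 0, new interval: [1.170000, 1.635000]
Iteration 2:
  c_2 = (1.170000 + 1.635000)/2 = 1.402500
  f(c_2) = f(1.402500) = -0.448774
  f(a) × f(c) ≥ 0, new interval: [1.402500, 1.635000]
Iteration 3:
  c_3 = (1.402500 + 1.635000)/2 = 1.518750
  f(c_3) = f(1.518750) = -0.053099
  f(a) × f(c) ≥ 0, new interval: [1.518750, 1.635000]
Iteration 4:
  c_4 = (1.518750 + 1.635000)/2 = 1.576875
  f(c_4) = f(1.576875) = 0.190330
  f(a) × f(c) < 0, new interval: [1.518750, 1.576875]
Iteration 5:
  c_5 = (1.518750 + 1.576875)/2 = 1.547812
  f(c_5) = f(1.547812) = 0.064693
  f(a) × f(c) < 0, new interval: [1.518750, 1.547812]
Iteration 6:
  c_6 = (1.518750 + 1.547812)/2 = 1.533281
  f(c_6) = f(1.533281) = 0.004826
  f(a) × f(c) < 0, new interval: [1.518750, 1.533281]
Iteration 7:
  c_7 = (1.518750 + 1.533281)/2 = 1.526016
  f(c_7) = f(1.526016) = -0.024378
  f(a) × f(c) ≥ 0, new interval: [1.526016, 1.533281]

After 7 iteration(s), the approximation is c_7 = 1.526016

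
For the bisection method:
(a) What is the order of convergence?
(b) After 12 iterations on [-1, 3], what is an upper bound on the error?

(a) Bisection has linear (order 1) convergence; the error is halved each step.

(b) Error bound = (b-a)/2^n = (3 - (-1))/2^{12}
    = 4/2^{12}

(a) 1 (linear); (b) error ≤ 9.77e-04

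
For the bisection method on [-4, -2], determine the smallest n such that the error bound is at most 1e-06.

We need (b-a)/2^n ≤ 1e-06
(-2 - (-4))/2^n ≤ 1e-06
2/2^n ≤ 1e-06
2^n ≥ 2000000
n ≥ log₂(2000000) = 20.93
n ≥ 21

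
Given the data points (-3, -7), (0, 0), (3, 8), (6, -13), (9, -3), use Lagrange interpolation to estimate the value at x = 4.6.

Lagrange interpolation formula:
P(x) = Σ yᵢ × Lᵢ(x)
where Lᵢ(x) = Π_{j≠i} (x - xⱼ)/(xᵢ - xⱼ)

L_0(4.6) = (4.6 - 0)/(-3 - 0) × (4.6 - 3)/(-3 - 3) × (4.6 - 6)/(-3 - 6) × (4.6 - 9)/(-3 - 9) = 0.023322
L_1(4.6) = (4.6 - (-3))/(0 - (-3)) × (4.6 - 3)/(0 - 3) × (4.6 - 6)/(0 - 6) × (4.6 - 9)/(0 - 9) = -0.154127
L_2(4.6) = (4.6 - (-3))/(3 - (-3)) × (4.6 - 0)/(3 - 0) × (4.6 - 6)/(3 - 6) × (4.6 - 9)/(3 - 9) = 0.664672
L_3(4.6) = (4.6 - (-3))/(6 - (-3)) × (4.6 - 0)/(6 - 0) × (4.6 - 3)/(6 - 3) × (4.6 - 9)/(6 - 9) = 0.506416
L_4(4.6) = (4.6 - (-3))/(9 - (-3)) × (4.6 - 0)/(9 - 0) × (4.6 - 3)/(9 - 3) × (4.6 - 6)/(9 - 6) = -0.040283

P(4.6) = (-7)×L_0(4.6) + 0×L_1(4.6) + 8×L_2(4.6) + (-13)×L_3(4.6) + (-3)×L_4(4.6)
P(4.6) = -1.308444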